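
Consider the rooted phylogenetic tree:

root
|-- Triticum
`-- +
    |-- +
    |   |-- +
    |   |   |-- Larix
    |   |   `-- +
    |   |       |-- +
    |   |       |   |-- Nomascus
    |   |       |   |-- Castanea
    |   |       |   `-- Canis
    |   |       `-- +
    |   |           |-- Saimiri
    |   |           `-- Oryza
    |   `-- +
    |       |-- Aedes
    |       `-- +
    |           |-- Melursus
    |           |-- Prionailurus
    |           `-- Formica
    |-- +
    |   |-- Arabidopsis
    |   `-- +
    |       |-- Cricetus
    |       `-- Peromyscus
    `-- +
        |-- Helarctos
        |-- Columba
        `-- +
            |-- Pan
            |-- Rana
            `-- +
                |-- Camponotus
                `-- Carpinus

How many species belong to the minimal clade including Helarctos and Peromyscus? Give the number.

The MRCA of Helarctos and Peromyscus is the node subtending (((Larix,((Nomascus,Castanea,Canis),(Saimiri,Oryza))),(Aedes,(Melursus,Prionailurus,Formica))),(Arabidopsis,(Cricetus,Peromyscus)),(Helarctos,Columba,(Pan,Rana,(Camponotus,Carpinus)))).
That clade contains 19 terminal taxa: Aedes, Arabidopsis, Camponotus, Canis, Carpinus, Castanea, Columba, Cricetus, Formica, Helarctos, Larix, Melursus, Nomascus, Oryza, Pan, Peromyscus, Prionailurus, Rana, Saimiri.

19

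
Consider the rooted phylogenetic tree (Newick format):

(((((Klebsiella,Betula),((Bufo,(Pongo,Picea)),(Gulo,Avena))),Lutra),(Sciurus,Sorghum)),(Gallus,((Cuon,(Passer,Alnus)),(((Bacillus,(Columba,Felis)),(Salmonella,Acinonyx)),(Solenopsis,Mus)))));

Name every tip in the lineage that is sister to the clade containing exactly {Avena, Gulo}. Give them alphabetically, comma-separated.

Bufo, Picea, Pongo

The clade containing exactly {Avena, Gulo} attaches to the tree at the node subtending ((Bufo,(Pongo,Picea)),(Gulo,Avena)).
The other lineage descending from that same node — the sister group — is (Bufo,(Pongo,Picea)); its 3 tips in alphabetical order are the answer.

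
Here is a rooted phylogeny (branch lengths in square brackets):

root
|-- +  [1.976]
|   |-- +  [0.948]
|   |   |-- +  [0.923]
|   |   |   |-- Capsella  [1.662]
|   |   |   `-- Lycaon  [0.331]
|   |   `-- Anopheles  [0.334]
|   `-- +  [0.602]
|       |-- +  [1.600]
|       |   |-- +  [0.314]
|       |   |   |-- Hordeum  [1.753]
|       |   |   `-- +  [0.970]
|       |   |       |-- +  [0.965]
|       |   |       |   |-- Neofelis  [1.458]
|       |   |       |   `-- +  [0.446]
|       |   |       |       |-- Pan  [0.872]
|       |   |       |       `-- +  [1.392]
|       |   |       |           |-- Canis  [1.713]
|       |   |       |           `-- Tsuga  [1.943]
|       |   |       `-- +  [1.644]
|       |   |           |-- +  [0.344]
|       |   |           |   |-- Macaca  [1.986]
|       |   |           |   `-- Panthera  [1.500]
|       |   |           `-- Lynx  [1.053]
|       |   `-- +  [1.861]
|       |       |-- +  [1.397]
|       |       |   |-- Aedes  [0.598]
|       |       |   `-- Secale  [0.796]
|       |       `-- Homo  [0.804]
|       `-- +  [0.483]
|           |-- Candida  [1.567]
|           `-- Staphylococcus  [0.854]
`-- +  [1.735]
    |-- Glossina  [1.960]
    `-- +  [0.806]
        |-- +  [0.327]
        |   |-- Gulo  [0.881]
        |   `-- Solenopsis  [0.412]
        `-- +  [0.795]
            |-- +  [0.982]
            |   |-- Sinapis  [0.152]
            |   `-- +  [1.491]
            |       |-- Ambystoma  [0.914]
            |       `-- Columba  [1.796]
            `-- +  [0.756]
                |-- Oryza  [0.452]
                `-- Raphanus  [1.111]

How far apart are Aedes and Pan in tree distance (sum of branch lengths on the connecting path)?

The path runs Aedes → … → MRCA → … → Pan; the MRCA is the node subtending ((Hordeum,((Neofelis,(Pan,(Canis,Tsuga))),((Macaca,Panthera),Lynx))),((Aedes,Secale),Homo)).
Branch lengths along that path: 0.598 + 1.397 + 1.861 + 0.314 + 0.970 + 0.965 + 0.446 + 0.872 = 7.423.

7.423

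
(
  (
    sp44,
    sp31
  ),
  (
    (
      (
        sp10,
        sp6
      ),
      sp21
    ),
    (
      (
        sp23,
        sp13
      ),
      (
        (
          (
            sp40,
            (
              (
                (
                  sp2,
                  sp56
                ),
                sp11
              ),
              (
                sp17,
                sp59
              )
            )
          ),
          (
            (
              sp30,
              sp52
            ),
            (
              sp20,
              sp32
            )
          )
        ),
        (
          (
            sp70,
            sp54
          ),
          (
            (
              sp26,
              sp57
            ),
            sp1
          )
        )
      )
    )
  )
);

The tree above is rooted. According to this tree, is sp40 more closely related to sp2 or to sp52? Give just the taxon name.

The MRCA of sp40 and sp2 subtends (sp40,(((sp2,sp56),sp11),(sp17,sp59))) (6 taxa).
The MRCA of sp40 and sp52 subtends ((sp40,(((sp2,sp56),sp11),(sp17,sp59))),((sp30,sp52),(sp20,sp32))) (10 taxa).
The first is nested inside the second, so sp40 shares a more recent common ancestor with sp2.

sp2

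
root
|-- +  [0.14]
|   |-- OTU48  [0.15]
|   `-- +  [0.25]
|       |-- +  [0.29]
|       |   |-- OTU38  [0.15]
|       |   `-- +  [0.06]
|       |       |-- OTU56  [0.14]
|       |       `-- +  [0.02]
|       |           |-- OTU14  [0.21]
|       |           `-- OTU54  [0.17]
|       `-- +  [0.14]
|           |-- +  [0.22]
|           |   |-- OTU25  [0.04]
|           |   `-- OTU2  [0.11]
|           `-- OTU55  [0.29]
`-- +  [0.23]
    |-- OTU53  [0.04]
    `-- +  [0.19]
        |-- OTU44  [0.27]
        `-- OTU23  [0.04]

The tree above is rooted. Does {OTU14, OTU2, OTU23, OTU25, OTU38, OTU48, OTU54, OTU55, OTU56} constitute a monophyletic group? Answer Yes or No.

No

The MRCA of the listed taxa is the root, so the smallest clade containing them is the whole tree.
That clade also contains OTU44, OTU53, which are not in the proposed group, so the group is not monophyletic.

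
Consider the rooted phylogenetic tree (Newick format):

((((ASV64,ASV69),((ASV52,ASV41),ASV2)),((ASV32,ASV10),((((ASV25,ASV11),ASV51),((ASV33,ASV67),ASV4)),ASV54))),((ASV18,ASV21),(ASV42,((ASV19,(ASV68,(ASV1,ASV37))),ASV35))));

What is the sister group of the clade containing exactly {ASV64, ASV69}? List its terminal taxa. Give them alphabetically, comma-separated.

ASV2, ASV41, ASV52

The clade containing exactly {ASV64, ASV69} attaches to the tree at the node subtending ((ASV64,ASV69),((ASV52,ASV41),ASV2)).
The other lineage descending from that same node — the sister group — is ((ASV52,ASV41),ASV2); its 3 tips in alphabetical order are the answer.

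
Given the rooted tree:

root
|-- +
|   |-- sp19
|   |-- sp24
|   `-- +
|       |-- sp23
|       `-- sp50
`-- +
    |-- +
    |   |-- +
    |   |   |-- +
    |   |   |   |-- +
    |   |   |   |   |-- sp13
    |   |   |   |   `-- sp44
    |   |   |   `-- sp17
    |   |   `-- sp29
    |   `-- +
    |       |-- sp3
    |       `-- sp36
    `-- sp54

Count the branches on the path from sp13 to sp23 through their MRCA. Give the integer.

9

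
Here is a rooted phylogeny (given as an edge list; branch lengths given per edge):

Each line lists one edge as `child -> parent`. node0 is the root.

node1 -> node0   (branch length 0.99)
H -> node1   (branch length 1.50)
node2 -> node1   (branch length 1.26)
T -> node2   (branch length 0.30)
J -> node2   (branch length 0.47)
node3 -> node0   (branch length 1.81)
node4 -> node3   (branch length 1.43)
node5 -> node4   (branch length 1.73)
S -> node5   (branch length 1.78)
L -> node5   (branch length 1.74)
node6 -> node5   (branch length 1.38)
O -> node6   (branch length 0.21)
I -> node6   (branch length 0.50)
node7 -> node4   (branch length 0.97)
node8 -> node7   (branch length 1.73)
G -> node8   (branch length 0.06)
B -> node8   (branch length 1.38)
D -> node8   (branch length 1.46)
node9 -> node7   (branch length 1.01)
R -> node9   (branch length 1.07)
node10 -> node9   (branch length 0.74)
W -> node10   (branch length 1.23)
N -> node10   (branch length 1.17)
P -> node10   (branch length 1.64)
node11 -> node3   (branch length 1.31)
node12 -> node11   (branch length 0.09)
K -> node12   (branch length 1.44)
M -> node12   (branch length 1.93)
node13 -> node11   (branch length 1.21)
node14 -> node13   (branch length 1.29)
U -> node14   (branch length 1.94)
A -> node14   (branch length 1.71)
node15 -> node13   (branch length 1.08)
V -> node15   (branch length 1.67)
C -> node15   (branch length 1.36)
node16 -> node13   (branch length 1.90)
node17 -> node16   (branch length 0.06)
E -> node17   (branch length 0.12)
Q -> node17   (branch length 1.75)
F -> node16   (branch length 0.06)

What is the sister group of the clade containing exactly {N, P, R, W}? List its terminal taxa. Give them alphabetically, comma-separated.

The clade containing exactly {N, P, R, W} attaches to the tree at the node subtending ((G,B,D),(R,(W,N,P))).
The other lineage descending from that same node — the sister group — is (G,B,D); its 3 tips in alphabetical order are the answer.

B, D, G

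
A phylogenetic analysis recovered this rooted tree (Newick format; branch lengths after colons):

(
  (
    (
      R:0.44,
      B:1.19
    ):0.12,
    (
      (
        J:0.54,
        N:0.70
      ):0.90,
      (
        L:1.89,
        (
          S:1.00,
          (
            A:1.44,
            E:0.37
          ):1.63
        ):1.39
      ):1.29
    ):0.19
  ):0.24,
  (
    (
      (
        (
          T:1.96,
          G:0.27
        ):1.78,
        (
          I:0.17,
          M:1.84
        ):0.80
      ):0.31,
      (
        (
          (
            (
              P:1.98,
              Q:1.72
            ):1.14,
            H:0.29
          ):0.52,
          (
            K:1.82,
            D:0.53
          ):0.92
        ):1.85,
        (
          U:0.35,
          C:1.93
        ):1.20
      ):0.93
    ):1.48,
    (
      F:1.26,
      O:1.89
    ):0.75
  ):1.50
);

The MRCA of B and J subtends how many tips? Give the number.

8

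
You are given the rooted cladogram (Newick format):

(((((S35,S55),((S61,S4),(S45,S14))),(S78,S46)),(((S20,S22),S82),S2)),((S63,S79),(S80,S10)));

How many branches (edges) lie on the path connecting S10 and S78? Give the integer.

7

The MRCA of S10 and S78 is the root of the tree.
From S10 up to that node: 3 branches. From S78 up to the same node: 4 branches. Total: 3 + 4 = 7.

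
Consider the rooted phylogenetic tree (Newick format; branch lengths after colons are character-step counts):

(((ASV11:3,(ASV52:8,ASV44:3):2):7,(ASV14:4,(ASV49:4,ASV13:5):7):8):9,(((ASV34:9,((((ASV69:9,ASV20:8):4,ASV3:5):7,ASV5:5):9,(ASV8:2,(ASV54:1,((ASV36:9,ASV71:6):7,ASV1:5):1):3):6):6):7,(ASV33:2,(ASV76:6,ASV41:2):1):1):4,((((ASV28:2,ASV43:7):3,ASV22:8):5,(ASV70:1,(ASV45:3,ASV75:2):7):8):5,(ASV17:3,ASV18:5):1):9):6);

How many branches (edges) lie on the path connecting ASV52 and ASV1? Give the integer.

12

The MRCA of ASV52 and ASV1 is the root of the tree.
From ASV52 up to that node: 4 branches. From ASV1 up to the same node: 8 branches. Total: 4 + 8 = 12.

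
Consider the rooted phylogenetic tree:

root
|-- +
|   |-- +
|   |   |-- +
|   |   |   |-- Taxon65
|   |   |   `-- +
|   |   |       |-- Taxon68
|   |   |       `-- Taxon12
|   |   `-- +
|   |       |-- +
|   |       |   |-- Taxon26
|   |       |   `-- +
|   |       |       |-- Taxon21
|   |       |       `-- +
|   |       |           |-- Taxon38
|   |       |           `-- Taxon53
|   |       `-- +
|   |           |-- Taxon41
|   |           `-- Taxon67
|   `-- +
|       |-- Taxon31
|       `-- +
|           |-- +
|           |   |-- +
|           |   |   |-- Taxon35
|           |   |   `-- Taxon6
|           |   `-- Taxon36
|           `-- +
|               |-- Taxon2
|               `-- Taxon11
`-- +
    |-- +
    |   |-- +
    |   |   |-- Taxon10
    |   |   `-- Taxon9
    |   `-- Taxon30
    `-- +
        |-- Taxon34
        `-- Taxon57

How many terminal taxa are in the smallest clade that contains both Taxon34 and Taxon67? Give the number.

The MRCA of Taxon34 and Taxon67 is the root, so the clade is the entire tree.
That clade contains 20 terminal taxa: Taxon10, Taxon11, Taxon12, Taxon2, Taxon21, Taxon26, Taxon30, Taxon31, Taxon34, Taxon35, Taxon36, Taxon38, Taxon41, Taxon53, Taxon57, Taxon6, Taxon65, Taxon67, Taxon68, Taxon9.

20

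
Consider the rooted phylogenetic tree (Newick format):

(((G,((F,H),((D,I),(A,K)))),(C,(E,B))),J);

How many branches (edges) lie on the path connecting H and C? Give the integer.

6

The MRCA of H and C is the node subtending ((G,((F,H),((D,I),(A,K)))),(C,(E,B))).
From H up to that node: 4 branches. From C up to the same node: 2 branches. Total: 4 + 2 = 6.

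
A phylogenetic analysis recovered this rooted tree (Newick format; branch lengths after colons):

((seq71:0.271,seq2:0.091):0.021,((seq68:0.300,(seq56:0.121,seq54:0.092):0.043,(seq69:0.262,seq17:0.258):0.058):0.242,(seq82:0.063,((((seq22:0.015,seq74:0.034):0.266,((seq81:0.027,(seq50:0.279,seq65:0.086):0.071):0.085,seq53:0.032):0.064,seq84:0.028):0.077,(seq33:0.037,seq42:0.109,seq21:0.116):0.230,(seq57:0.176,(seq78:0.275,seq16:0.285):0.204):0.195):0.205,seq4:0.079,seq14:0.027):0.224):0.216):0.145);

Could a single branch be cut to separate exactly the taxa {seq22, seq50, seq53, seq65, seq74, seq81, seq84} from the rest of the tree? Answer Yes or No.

The most recent common ancestor of these taxa subtends ((seq22,seq74),((seq81,(seq50,seq65)),seq53),seq84).
That clade has exactly 7 tips — every listed taxon and nothing else — so the group is monophyletic.

Yes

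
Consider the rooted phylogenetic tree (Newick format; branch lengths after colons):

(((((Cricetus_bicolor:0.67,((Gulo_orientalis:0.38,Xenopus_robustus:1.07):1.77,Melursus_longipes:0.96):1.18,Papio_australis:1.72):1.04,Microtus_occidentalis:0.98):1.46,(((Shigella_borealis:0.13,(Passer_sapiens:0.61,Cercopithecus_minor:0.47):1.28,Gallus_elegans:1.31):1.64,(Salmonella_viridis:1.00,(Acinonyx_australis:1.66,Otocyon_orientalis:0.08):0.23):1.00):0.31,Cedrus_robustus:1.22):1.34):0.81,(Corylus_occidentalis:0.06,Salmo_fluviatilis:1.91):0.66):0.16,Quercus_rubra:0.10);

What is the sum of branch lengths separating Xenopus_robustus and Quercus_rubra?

The path runs Xenopus_robustus → … → MRCA → … → Quercus_rubra; the MRCA is the root of the tree.
Branch lengths along that path: 1.07 + 1.77 + 1.18 + 1.04 + 1.46 + 0.81 + 0.16 + 0.10 = 7.59.

7.59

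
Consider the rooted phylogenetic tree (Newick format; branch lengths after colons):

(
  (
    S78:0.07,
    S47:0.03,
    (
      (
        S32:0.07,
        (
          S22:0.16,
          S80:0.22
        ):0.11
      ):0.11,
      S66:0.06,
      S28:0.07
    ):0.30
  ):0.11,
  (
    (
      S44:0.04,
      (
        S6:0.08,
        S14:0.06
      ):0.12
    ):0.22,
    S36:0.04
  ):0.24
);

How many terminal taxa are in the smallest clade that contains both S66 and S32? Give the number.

The MRCA of S66 and S32 is the node subtending ((S32,(S22,S80)),S66,S28).
That clade contains 5 terminal taxa: S22, S28, S32, S66, S80.

5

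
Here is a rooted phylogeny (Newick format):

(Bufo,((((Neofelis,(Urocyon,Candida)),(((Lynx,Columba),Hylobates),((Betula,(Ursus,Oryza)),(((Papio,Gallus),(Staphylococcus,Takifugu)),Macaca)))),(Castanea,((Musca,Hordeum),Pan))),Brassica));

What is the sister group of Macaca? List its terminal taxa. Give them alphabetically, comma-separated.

Gallus, Papio, Staphylococcus, Takifugu

Macaca attaches to the tree at the node subtending (((Papio,Gallus),(Staphylococcus,Takifugu)),Macaca).
The other lineage descending from that same node — the sister group — is ((Papio,Gallus),(Staphylococcus,Takifugu)); its 4 tips in alphabetical order are the answer.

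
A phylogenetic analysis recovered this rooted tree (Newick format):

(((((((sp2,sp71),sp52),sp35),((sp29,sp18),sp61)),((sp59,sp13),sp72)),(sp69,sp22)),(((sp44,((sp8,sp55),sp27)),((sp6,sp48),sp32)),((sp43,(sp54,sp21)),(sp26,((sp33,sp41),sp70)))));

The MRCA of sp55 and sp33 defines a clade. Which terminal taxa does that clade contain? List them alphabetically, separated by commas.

sp21, sp26, sp27, sp32, sp33, sp41, sp43, sp44, sp48, sp54, sp55, sp6, sp70, sp8

Tracing sp55: it sits inside (sp8,sp55).
Tracing sp33: it sits inside (sp33,sp41).
The smallest clade enclosing both is (((sp44,((sp8,sp55),sp27)),((sp6,sp48),sp32)),((sp43,(sp54,sp21)),(sp26,((sp33,sp41),sp70)))); the answer is its 14 terminal taxa in alphabetical order.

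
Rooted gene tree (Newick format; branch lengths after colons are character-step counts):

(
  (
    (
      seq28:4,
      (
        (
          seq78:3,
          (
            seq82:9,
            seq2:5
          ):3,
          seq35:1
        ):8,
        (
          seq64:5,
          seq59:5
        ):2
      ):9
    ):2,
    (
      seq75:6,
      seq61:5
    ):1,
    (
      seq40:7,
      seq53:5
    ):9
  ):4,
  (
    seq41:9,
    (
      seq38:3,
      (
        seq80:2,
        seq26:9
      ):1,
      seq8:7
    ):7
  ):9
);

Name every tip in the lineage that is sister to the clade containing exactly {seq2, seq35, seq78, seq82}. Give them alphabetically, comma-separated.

The clade containing exactly {seq2, seq35, seq78, seq82} attaches to the tree at the node subtending ((seq78,(seq82,seq2),seq35),(seq64,seq59)).
The other lineage descending from that same node — the sister group — is (seq64,seq59); its 2 tips in alphabetical order are the answer.

seq59, seq64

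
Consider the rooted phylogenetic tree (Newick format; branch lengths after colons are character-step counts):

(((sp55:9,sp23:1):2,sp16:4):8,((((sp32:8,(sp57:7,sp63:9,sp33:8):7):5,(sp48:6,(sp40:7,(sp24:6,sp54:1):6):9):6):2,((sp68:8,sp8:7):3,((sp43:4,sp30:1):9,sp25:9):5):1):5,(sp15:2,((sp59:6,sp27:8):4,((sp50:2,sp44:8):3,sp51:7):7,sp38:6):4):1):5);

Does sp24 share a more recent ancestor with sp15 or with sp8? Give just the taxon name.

sp8

The MRCA of sp24 and sp8 subtends (((sp32,(sp57,sp63,sp33)),(sp48,(sp40,(sp24,sp54)))),((sp68,sp8),((sp43,sp30),sp25))) (13 taxa).
The MRCA of sp24 and sp15 subtends ((((sp32,(sp57,sp63,sp33)),(sp48,(sp40,(sp24,sp54)))),((sp68,sp8),((sp43,sp30),sp25))),(sp15,((sp59,sp27),((sp50,sp44),sp51),sp38))) (20 taxa).
The first is nested inside the second, so sp24 shares a more recent common ancestor with sp8.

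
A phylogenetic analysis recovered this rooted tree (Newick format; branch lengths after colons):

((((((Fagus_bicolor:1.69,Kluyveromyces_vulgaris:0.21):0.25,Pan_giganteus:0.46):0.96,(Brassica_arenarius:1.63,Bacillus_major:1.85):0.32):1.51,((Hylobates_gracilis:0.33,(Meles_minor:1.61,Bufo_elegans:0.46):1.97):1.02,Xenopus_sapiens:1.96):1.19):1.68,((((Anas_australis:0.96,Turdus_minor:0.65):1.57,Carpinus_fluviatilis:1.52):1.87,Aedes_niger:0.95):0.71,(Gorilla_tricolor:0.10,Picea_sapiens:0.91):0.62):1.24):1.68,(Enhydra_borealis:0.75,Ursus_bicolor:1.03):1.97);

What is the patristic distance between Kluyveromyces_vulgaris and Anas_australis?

10.96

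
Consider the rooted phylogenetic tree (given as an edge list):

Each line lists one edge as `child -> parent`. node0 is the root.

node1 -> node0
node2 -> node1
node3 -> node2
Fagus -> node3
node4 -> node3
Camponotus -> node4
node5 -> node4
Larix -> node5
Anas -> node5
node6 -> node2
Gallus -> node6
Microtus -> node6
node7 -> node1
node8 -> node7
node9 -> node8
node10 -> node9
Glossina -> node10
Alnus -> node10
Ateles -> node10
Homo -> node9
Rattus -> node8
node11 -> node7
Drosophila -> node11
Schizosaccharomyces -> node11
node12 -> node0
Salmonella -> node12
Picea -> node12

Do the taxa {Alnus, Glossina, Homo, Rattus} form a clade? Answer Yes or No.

The MRCA of the listed taxa subtends (((Glossina,Alnus,Ateles),Homo),Rattus).
That clade also contains Ateles, which is not in the proposed group, so the group is not monophyletic.

No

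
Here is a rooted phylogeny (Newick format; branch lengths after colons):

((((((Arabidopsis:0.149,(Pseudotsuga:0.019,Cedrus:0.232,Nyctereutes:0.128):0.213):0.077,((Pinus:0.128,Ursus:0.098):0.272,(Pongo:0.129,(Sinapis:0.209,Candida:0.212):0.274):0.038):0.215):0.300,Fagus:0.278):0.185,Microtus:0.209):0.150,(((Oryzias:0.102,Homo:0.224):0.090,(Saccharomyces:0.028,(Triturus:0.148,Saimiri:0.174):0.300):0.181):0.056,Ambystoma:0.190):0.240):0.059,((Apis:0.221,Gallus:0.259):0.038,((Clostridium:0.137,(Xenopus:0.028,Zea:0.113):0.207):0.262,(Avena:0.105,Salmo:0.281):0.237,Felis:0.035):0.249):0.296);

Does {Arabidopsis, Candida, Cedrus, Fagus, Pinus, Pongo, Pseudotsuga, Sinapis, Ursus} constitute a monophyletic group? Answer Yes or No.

No

The MRCA of the listed taxa subtends (((Arabidopsis,(Pseudotsuga,Cedrus,Nyctereutes)),((Pinus,Ursus),(Pongo,(Sinapis,Candida)))),Fagus).
That clade also contains Nyctereutes, which is not in the proposed group, so the group is not monophyletic.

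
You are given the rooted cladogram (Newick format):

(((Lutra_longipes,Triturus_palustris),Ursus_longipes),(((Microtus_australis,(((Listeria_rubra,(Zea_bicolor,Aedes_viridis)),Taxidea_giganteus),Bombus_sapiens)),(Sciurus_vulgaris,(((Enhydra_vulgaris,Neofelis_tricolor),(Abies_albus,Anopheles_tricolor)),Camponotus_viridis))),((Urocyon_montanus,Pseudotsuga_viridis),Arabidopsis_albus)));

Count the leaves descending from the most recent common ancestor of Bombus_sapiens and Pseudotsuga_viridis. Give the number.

15

The MRCA of Bombus_sapiens and Pseudotsuga_viridis is the node subtending (((Microtus_australis,(((Listeria_rubra,(Zea_bicolor,Aedes_viridis)),Taxidea_giganteus),Bombus_sapiens)),(Sciurus_vulgaris,(((Enhydra_vulgaris,Neofelis_tricolor),(Abies_albus,Anopheles_tricolor)),Camponotus_viridis))),((Urocyon_montanus,Pseudotsuga_viridis),Arabidopsis_albus)).
That clade contains 15 terminal taxa: Abies_albus, Aedes_viridis, Anopheles_tricolor, Arabidopsis_albus, Bombus_sapiens, Camponotus_viridis, Enhydra_vulgaris, Listeria_rubra, Microtus_australis, Neofelis_tricolor, Pseudotsuga_viridis, Sciurus_vulgaris, Taxidea_giganteus, Urocyon_montanus, Zea_bicolor.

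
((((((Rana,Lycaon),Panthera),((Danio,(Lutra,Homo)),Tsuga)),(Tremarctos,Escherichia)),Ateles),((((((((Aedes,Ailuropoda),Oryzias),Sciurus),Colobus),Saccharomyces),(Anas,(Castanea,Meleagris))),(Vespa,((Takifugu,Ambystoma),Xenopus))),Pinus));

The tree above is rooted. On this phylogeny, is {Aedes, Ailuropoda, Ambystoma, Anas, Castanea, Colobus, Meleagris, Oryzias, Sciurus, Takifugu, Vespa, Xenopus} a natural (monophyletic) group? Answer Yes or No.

The MRCA of the listed taxa subtends (((((((Aedes,Ailuropoda),Oryzias),Sciurus),Colobus),Saccharomyces),(Anas,(Castanea,Meleagris))),(Vespa,((Takifugu,Ambystoma),Xenopus))).
That clade also contains Saccharomyces, which is not in the proposed group, so the group is not monophyletic.

No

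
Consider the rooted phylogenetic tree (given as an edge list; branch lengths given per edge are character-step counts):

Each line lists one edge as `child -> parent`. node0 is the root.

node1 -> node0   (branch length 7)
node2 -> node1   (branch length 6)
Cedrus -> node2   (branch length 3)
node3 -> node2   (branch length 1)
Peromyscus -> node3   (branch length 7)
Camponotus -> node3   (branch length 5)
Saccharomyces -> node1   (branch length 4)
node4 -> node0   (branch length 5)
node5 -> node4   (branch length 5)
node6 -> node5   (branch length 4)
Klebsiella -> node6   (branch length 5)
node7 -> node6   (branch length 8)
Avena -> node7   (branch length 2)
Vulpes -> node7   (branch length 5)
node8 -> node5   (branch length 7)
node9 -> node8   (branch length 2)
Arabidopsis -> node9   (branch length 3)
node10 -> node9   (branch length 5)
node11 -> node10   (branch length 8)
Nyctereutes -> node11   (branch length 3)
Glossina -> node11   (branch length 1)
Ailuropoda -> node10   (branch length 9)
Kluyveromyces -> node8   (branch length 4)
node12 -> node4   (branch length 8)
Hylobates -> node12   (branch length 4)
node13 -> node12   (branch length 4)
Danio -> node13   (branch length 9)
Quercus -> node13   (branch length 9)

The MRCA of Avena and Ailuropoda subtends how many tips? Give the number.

The MRCA of Avena and Ailuropoda is the node subtending ((Klebsiella,(Avena,Vulpes)),((Arabidopsis,((Nyctereutes,Glossina),Ailuropoda)),Kluyveromyces)).
That clade contains 8 terminal taxa: Ailuropoda, Arabidopsis, Avena, Glossina, Klebsiella, Kluyveromyces, Nyctereutes, Vulpes.

8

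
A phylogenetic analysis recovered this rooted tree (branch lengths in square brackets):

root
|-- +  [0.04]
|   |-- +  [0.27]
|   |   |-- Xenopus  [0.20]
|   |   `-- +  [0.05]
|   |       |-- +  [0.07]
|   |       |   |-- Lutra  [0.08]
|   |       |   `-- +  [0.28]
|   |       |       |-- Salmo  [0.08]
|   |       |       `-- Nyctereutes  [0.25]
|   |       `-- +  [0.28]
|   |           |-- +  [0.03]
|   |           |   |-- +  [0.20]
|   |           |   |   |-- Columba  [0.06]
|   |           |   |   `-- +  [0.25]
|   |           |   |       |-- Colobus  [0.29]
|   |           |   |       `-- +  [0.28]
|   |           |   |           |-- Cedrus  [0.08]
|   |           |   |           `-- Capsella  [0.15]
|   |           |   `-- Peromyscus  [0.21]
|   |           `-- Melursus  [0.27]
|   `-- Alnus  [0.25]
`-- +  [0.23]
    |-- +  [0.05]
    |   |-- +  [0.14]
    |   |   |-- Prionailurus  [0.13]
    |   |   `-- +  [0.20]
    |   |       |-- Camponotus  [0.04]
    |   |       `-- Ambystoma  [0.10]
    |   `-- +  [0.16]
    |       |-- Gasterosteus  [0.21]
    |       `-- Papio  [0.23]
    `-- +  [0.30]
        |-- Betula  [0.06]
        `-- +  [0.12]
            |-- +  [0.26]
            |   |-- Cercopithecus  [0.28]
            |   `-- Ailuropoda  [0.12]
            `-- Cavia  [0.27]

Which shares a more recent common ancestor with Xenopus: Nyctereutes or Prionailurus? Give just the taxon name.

The MRCA of Xenopus and Nyctereutes subtends (Xenopus,((Lutra,(Salmo,Nyctereutes)),(((Columba,(Colobus,(Cedrus,Capsella))),Peromyscus),Melursus))) (10 taxa).
The MRCA of Xenopus and Prionailurus is the root, subtending the entire tree (20 taxa).
The first is nested inside the second, so Xenopus shares a more recent common ancestor with Nyctereutes.

Nyctereutes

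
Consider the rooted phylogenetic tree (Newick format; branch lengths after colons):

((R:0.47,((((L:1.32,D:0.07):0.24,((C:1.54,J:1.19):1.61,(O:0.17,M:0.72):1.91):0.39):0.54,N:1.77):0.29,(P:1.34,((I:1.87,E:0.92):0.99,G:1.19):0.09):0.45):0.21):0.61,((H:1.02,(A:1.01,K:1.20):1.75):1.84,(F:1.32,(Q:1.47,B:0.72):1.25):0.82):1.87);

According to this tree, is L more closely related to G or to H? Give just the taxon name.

G

The MRCA of L and G subtends ((((L,D),((C,J),(O,M))),N),(P,((I,E),G))) (11 taxa).
The MRCA of L and H is the root, subtending the entire tree (18 taxa).
The first is nested inside the second, so L shares a more recent common ancestor with G.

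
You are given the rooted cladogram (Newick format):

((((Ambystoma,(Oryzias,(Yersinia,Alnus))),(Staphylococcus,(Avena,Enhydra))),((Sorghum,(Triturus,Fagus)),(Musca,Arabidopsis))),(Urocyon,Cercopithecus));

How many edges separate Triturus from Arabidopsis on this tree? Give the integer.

The MRCA of Triturus and Arabidopsis is the node subtending ((Sorghum,(Triturus,Fagus)),(Musca,Arabidopsis)).
From Triturus up to that node: 3 branches. From Arabidopsis up to the same node: 2 branches. Total: 3 + 2 = 5.

5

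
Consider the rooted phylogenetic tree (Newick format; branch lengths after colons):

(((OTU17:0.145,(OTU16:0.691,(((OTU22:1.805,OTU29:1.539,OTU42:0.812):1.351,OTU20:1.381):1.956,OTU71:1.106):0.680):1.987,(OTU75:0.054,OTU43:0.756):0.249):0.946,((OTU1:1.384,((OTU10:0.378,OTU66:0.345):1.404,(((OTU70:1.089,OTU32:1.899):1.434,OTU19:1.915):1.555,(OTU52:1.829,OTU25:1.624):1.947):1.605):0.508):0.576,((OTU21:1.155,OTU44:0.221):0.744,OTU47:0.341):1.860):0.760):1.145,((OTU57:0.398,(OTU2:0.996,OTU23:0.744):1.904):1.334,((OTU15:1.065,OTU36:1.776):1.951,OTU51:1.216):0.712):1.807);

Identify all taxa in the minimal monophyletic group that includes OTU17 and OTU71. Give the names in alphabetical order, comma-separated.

OTU16, OTU17, OTU20, OTU22, OTU29, OTU42, OTU43, OTU71, OTU75

Tracing OTU17: it sits inside (OTU17,(OTU16,(((OTU22,OTU29,OTU42),OTU20),OTU71)),(OTU75,OTU43)).
Tracing OTU71: it sits inside (((OTU22,OTU29,OTU42),OTU20),OTU71).
The smallest clade enclosing both is (OTU17,(OTU16,(((OTU22,OTU29,OTU42),OTU20),OTU71)),(OTU75,OTU43)); the answer is its 9 terminal taxa in alphabetical order.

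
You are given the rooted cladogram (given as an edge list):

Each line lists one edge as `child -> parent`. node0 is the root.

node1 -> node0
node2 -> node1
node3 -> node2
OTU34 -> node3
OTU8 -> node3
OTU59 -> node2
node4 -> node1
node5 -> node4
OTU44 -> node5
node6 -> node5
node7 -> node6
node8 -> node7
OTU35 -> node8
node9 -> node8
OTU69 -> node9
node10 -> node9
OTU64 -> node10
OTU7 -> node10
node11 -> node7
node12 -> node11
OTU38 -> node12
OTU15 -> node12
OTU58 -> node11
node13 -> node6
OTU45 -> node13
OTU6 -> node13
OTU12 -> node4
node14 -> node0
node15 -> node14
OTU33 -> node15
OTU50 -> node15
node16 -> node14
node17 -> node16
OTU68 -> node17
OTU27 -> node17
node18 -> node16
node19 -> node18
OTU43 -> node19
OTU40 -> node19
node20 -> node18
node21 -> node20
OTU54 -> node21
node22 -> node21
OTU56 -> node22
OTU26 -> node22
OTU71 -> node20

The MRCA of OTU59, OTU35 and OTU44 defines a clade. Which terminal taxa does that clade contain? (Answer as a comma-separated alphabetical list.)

OTU12, OTU15, OTU34, OTU35, OTU38, OTU44, OTU45, OTU58, OTU59, OTU6, OTU64, OTU69, OTU7, OTU8

Tracing OTU59: it sits inside ((OTU34,OTU8),OTU59).
Tracing OTU35: it sits inside (OTU35,(OTU69,(OTU64,OTU7))).
Tracing OTU44: it sits inside (OTU44,(((OTU35,(OTU69,(OTU64,OTU7))),((OTU38,OTU15),OTU58)),(OTU45,OTU6))).
The smallest clade enclosing all 3 is (((OTU34,OTU8),OTU59),((OTU44,(((OTU35,(OTU69,(OTU64,OTU7))),((OTU38,OTU15),OTU58)),(OTU45,OTU6))),OTU12)); the answer is its 14 terminal taxa in alphabetical order.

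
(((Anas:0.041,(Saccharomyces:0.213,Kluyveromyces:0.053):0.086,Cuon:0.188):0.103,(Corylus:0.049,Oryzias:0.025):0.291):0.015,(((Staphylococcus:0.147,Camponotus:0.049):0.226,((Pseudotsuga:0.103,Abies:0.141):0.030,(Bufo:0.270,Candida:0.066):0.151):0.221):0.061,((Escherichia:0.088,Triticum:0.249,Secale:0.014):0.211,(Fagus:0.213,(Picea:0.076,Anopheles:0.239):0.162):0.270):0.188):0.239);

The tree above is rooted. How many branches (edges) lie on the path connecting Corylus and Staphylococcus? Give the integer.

The MRCA of Corylus and Staphylococcus is the root of the tree.
From Corylus up to that node: 3 branches. From Staphylococcus up to the same node: 4 branches. Total: 3 + 4 = 7.

7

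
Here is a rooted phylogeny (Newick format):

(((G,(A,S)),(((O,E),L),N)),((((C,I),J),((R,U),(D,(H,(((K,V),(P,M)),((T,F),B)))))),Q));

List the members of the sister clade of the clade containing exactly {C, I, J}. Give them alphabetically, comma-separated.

The clade containing exactly {C, I, J} attaches to the tree at the node subtending (((C,I),J),((R,U),(D,(H,(((K,V),(P,M)),((T,F),B)))))).
The other lineage descending from that same node — the sister group — is ((R,U),(D,(H,(((K,V),(P,M)),((T,F),B))))); its 11 tips in alphabetical order are the answer.

B, D, F, H, K, M, P, R, T, U, V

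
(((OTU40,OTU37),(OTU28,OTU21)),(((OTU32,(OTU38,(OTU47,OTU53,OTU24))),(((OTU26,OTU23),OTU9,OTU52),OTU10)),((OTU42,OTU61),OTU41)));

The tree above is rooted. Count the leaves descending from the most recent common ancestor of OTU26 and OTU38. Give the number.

10

The MRCA of OTU26 and OTU38 is the node subtending ((OTU32,(OTU38,(OTU47,OTU53,OTU24))),(((OTU26,OTU23),OTU9,OTU52),OTU10)).
That clade contains 10 terminal taxa: OTU10, OTU23, OTU24, OTU26, OTU32, OTU38, OTU47, OTU52, OTU53, OTU9.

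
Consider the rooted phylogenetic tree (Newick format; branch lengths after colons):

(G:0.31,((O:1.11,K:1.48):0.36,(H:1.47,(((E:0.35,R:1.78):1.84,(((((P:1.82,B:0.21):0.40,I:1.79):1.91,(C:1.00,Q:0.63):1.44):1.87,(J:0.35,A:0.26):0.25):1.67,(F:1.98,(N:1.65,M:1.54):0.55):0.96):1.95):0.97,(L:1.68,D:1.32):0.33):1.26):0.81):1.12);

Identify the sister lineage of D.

D attaches to the tree at the node subtending (L,D).
The other lineage descending from that same node — the sister group — is the single tip L.

L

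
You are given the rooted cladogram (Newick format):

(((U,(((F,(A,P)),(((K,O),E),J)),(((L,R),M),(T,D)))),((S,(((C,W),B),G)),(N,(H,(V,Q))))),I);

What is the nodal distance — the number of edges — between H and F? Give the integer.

9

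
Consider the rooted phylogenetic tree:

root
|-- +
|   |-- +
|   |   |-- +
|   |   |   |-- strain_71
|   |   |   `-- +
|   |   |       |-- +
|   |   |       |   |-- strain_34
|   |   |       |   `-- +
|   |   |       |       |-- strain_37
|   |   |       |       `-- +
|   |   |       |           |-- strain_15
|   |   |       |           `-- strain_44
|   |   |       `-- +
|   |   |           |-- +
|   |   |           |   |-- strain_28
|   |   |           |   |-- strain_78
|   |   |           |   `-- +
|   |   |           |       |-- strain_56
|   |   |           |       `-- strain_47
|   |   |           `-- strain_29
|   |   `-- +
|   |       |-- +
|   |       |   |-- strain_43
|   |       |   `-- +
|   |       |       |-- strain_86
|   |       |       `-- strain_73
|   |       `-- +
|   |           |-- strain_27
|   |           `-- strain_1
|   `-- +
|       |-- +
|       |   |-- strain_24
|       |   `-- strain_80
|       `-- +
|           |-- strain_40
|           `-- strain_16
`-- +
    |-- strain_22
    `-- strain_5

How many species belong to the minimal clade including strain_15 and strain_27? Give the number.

15

The MRCA of strain_15 and strain_27 is the node subtending ((strain_71,((strain_34,(strain_37,(strain_15,strain_44))),((strain_28,strain_78,(strain_56,strain_47)),strain_29))),((strain_43,(strain_86,strain_73)),(strain_27,strain_1))).
That clade contains 15 terminal taxa: strain_1, strain_15, strain_27, strain_28, strain_29, strain_34, strain_37, strain_43, strain_44, strain_47, strain_56, strain_71, strain_73, strain_78, strain_86.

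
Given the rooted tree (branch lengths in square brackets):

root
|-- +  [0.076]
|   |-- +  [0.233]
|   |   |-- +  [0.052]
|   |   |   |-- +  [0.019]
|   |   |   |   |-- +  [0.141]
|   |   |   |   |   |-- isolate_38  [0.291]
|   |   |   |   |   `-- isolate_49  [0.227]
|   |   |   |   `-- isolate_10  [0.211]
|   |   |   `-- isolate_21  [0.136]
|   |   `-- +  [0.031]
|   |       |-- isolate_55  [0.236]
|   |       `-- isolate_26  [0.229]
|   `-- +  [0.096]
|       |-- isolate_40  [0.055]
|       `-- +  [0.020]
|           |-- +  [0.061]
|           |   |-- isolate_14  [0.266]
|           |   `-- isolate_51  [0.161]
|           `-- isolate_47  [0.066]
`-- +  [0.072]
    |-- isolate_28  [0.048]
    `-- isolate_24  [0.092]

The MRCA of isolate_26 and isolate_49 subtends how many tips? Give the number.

6

The MRCA of isolate_26 and isolate_49 is the node subtending ((((isolate_38,isolate_49),isolate_10),isolate_21),(isolate_55,isolate_26)).
That clade contains 6 terminal taxa: isolate_10, isolate_21, isolate_26, isolate_38, isolate_49, isolate_55.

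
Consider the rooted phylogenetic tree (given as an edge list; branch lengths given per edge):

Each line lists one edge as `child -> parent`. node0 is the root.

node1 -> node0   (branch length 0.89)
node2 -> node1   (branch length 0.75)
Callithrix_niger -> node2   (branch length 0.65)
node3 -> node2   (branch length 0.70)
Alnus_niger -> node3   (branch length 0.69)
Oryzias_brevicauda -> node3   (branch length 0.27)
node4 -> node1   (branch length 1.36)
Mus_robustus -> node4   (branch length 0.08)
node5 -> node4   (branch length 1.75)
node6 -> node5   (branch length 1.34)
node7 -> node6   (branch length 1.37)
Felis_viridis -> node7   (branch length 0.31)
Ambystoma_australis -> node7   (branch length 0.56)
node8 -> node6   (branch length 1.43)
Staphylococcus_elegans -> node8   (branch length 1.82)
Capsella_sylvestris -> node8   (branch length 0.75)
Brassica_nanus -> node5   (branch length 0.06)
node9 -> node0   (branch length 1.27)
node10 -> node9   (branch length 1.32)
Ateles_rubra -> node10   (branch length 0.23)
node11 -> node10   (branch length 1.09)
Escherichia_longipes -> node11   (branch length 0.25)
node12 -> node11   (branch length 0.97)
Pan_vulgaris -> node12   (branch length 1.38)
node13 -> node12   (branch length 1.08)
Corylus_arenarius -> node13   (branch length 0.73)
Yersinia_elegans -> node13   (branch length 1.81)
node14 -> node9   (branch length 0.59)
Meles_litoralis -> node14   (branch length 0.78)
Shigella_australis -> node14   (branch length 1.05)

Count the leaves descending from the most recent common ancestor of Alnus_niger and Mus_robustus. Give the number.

9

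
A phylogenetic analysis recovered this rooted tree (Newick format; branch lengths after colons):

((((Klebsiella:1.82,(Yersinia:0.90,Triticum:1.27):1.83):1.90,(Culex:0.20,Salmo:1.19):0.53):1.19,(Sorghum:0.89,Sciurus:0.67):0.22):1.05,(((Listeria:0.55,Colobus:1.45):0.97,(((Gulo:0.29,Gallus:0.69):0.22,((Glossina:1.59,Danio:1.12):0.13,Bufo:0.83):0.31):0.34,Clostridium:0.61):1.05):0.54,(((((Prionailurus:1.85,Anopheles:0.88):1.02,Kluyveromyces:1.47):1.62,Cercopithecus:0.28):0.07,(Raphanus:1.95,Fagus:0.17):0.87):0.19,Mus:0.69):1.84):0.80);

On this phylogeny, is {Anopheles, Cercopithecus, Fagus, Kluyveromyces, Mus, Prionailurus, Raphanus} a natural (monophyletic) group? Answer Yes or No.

Yes

The most recent common ancestor of these taxa subtends (((((Prionailurus,Anopheles),Kluyveromyces),Cercopithecus),(Raphanus,Fagus)),Mus).
That clade has exactly 7 tips — every listed taxon and nothing else — so the group is monophyletic.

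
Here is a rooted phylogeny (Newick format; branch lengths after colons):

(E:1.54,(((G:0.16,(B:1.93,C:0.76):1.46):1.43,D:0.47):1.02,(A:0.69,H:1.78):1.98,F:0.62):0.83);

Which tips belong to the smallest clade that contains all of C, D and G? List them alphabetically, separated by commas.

Tracing C: it sits inside (B,C).
Tracing D: it sits inside ((G,(B,C)),D).
Tracing G: it sits inside (G,(B,C)).
The smallest clade enclosing all 3 is ((G,(B,C)),D); the answer is its 4 terminal taxa in alphabetical order.

B, C, D, G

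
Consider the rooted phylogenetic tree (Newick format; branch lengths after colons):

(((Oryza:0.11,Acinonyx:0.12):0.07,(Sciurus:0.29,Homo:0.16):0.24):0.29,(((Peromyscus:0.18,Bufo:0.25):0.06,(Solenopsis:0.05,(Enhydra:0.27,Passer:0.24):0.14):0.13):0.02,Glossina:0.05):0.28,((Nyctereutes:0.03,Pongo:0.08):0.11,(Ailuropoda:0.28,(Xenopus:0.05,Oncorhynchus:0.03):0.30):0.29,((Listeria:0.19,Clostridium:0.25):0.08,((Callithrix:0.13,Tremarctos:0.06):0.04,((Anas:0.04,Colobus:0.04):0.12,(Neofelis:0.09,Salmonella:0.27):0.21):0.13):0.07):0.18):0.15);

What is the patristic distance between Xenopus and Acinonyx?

The path runs Xenopus → … → MRCA → … → Acinonyx; the MRCA is the root of the tree.
Branch lengths along that path: 0.05 + 0.30 + 0.29 + 0.15 + 0.29 + 0.07 + 0.12 = 1.27.

1.27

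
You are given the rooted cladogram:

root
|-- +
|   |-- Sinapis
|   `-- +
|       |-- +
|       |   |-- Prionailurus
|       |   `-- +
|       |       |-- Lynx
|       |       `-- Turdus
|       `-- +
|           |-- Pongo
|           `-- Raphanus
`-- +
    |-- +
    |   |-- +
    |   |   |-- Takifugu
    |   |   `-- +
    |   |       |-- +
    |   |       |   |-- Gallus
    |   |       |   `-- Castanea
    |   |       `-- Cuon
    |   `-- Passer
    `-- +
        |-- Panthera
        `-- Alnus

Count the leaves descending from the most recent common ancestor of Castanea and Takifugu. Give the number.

4

The MRCA of Castanea and Takifugu is the node subtending (Takifugu,((Gallus,Castanea),Cuon)).
That clade contains 4 terminal taxa: Castanea, Cuon, Gallus, Takifugu.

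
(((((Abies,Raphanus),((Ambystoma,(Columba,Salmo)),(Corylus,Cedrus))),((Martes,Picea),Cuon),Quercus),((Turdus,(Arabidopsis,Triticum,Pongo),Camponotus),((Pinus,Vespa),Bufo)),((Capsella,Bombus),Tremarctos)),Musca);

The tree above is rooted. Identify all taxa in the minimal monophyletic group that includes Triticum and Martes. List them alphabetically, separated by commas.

Abies, Ambystoma, Arabidopsis, Bombus, Bufo, Camponotus, Capsella, Cedrus, Columba, Corylus, Cuon, Martes, Picea, Pinus, Pongo, Quercus, Raphanus, Salmo, Tremarctos, Triticum, Turdus, Vespa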